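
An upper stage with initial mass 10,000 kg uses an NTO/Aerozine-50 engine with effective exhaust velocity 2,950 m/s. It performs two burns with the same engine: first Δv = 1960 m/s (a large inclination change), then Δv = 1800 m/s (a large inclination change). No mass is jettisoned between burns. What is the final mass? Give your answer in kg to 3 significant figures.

final mass ≈ 2800 kg

After the first burn: m = 10000 × exp(−1960/2950.0) = 10000 × 0.51458 = 5,145.8 kg.
After the second burn: m = 5,145.8 × exp(−1800/2950.0) = 5,145.8 × 0.54326 = 2,795.51 kg.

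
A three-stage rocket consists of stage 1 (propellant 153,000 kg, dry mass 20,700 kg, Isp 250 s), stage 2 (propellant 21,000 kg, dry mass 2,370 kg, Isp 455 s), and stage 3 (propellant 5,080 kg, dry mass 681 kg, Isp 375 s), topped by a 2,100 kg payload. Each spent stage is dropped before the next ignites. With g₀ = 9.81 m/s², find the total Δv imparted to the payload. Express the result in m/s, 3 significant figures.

Δv ≈ 12200 m/s

Ignition mass of stage 1 = 153,000+20,700 + 21,000+2,370 + 5,080+681 + 2,100 = 204,931 kg.
Stage 1: m₀ = 204,931 kg, m_f = 204,931 − 153,000 = 51,931 kg; Δv = 250×9.81×ln(3.946) = 2452.5×1.3728 ≈ 3367 m/s.
Stage 2: m₀ = 31,231 kg, m_f = 31,231 − 21,000 = 10,231 kg; Δv = 455×9.81×ln(3.053) = 4463.6×1.1160 ≈ 4981 m/s.
Stage 3: m₀ = 7,861 kg, m_f = 7,861 − 5,080 = 2,781 kg; Δv = 375×9.81×ln(2.827) = 3678.8×1.0391 ≈ 3823 m/s.
Total Δv = 3367 + 4981 + 3823 = 12171 m/s.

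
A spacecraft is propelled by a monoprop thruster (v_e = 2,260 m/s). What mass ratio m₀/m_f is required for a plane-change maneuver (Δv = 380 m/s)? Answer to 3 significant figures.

mass ratio ≈ 1.18

By the Tsiolkovsky rocket equation, m₀/m_f = exp(Δv / v_e) = exp(380 / 2260.0) = exp(0.1681) = 1.1831.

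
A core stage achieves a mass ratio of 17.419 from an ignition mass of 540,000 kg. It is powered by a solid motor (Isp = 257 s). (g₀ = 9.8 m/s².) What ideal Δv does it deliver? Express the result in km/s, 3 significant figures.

v_e = Isp · g₀ = 257 × 9.8 = 2518.6 m/s.
Δv = v_e · ln(17.419) = 2518.6 × 2.8576 ≈ 7197.1 m/s.

Δv ≈ 7.20 km/s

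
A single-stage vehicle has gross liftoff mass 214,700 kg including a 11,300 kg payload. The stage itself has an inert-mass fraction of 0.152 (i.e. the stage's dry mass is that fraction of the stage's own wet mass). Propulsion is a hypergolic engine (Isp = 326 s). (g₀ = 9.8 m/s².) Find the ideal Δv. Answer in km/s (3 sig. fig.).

Δv ≈ 5.20 km/s

Stage wet mass = m₀ − payload = 214,700 − 11,300 = 203,400 kg.
Stage dry mass = ε × stage wet mass = 0.152 × 203,400 = 30,916.8 kg.
Burnout mass m_f = stage dry + payload = 30,916.8 + 11,300 = 42,216.8 kg.
v_e = Isp · g₀ = 326 × 9.8 = 3194.8 m/s.
Δv = v_e · ln(214,700/42,216.8) = 3194.8 × ln(5.086) = 3194.8 × 1.6264 ≈ 5196 m/s.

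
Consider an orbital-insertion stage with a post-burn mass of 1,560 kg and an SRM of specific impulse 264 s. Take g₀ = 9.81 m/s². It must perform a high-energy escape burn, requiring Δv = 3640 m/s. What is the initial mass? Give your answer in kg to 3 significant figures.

initial mass ≈ 6360 kg

v_e = Isp · g₀ = 264 × 9.81 = 2589.8 m/s.
Using Δv = v_e ln(m₀/m_f): m₀/m_f = exp(Δv / v_e) = exp(3640 / 2589.8) = exp(1.4055) = 4.0775.
m₀ = m_f × 4.0775 = 1,560 × 4.0775 = 6,360.9 kg.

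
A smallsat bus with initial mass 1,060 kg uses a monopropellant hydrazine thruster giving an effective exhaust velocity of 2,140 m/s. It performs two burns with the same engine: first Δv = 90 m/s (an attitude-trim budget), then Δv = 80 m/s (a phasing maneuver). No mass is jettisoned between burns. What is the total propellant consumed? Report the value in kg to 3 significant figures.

After the first burn: m = 1060 × exp(−90/2140.0) = 1060 × 0.95882 = 1,016.35 kg.
After the second burn: m = 1,016.35 × exp(−80/2140.0) = 1,016.35 × 0.96331 = 979.06 kg.
Total propellant = m₀ − m_final = 1060 − 979.06 = 80.94 kg.

total propellant consumed ≈ 80.9 kg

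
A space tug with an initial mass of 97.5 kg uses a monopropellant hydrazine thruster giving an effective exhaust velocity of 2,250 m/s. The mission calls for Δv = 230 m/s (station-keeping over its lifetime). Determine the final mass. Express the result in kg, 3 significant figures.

Rocket equation: m₀/m_f = exp(Δv / v_e) = exp(230 / 2250.0) = exp(0.1022) = 1.1076.
m_f = m₀ / 1.1076 = 97.5 / 1.1076 = 88.0282 kg.

final mass ≈ 88.0 kg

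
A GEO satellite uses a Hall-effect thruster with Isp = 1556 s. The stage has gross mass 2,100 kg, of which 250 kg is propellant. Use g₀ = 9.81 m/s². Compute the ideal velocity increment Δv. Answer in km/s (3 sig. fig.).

v_e = Isp · g₀ = 1556 × 9.81 = 15264.4 m/s.
m_f = m₀ − m_prop = 2,100 − 250 = 1,850 kg.
Using Δv = v_e ln(m₀/m_f): Δv = v_e · ln(m₀/m_f) = 15264.4 × ln(1.135) = 15264.4 × 0.1268 ≈ 1934.8 m/s.

Δv ≈ 1.93 km/s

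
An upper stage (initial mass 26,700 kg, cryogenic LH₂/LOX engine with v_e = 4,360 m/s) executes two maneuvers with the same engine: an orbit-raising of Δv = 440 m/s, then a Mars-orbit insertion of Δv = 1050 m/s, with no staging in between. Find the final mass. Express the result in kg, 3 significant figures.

After the first burn: m = 26700 × exp(−440/4360.0) = 26700 × 0.90401 = 24,137.1 kg.
After the second burn: m = 24,137.1 × exp(−1050/4360.0) = 24,137.1 × 0.78598 = 18,971.3 kg.

final mass ≈ 19000 kg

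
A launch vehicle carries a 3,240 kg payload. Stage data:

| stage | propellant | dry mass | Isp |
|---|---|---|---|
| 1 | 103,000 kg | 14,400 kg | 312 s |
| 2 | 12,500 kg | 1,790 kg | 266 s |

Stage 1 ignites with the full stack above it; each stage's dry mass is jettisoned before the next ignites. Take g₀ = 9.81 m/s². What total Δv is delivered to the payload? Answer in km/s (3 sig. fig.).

Δv ≈ 7.67 km/s

Ignition mass of stage 1 = 103,000+14,400 + 12,500+1,790 + 3,240 = 134,930 kg.
Stage 1: m₀ = 134,930 kg, m_f = 134,930 − 103,000 = 31,930 kg; Δv = 312×9.81×ln(4.226) = 3060.7×1.4412 ≈ 4411 m/s.
Stage 2: m₀ = 17,530 kg, m_f = 17,530 − 12,500 = 5,030 kg; Δv = 266×9.81×ln(3.485) = 2609.5×1.2485 ≈ 3258 m/s.
Total Δv = 4411 + 3258 = 7669 m/s.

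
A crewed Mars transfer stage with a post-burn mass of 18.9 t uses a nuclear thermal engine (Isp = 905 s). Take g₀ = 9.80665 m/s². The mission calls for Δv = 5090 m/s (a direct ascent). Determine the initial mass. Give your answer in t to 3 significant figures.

v_e = Isp · g₀ = 905 × 9.80665 = 8875.0 m/s.
m₀/m_f = exp(Δv / v_e) = exp(5090 / 8875.0) = exp(0.5735) = 1.7745.
m₀ = m_f × 1.7745 = 18.9 × 1.7745 = 33.5381 t.

initial mass ≈ 33.5 t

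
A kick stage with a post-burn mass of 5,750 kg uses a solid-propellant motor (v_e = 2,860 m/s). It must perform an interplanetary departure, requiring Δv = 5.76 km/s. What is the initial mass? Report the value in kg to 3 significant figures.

initial mass ≈ 43100 kg

m₀/m_f = exp(Δv / v_e) = exp(5760 / 2860.0) = exp(2.0140) = 7.4931.
m₀ = m_f × 7.4931 = 5,750 × 7.4931 = 43,085.3 kg.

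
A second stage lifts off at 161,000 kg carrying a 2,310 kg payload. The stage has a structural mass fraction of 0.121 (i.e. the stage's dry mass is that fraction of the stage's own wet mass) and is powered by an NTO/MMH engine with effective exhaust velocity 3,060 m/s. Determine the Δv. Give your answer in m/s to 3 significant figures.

Δv ≈ 6160 m/s

Stage wet mass = m₀ − payload = 161,000 − 2,310 = 158,690 kg.
Stage dry mass = ε × stage wet mass = 0.121 × 158,690 = 19,201.5 kg.
Burnout mass m_f = stage dry + payload = 19,201.5 + 2,310 = 21,511.5 kg.
From the ideal rocket equation, Δv = v_e · ln(161,000/21,511.5) = 3060.0 × ln(7.484) = 3060.0 × 2.0128 ≈ 6159 m/s.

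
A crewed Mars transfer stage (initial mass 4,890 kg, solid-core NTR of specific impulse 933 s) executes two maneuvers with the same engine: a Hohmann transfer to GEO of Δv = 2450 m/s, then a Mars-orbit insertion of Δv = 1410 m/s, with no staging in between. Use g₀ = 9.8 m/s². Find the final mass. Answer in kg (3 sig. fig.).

v_e = Isp · g₀ = 933 × 9.8 = 9143.4 m/s.
After the first burn: m = 4890 × exp(−2450/9143.4) = 4890 × 0.76494 = 3,740.56 kg.
After the second burn: m = 3,740.56 × exp(−1410/9143.4) = 3,740.56 × 0.85709 = 3,206 kg.

final mass ≈ 3210 kg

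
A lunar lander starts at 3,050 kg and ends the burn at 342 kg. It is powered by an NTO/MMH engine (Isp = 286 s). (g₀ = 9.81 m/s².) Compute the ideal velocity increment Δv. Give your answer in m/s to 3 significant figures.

Δv ≈ 6140 m/s

v_e = Isp · g₀ = 286 × 9.81 = 2805.7 m/s.
By the Tsiolkovsky rocket equation, Δv = v_e · ln(m₀/m_f) = 2805.7 × ln(8.918) = 2805.7 × 2.1881 ≈ 6139.0 m/s.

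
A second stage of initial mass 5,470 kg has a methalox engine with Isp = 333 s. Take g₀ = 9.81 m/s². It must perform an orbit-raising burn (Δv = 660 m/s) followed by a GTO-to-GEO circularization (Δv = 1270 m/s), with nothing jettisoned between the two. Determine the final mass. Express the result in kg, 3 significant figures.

v_e = Isp · g₀ = 333 × 9.81 = 3266.7 m/s.
After the first burn: m = 5470 × exp(−660/3266.7) = 5470 × 0.81706 = 4,469.32 kg.
After the second burn: m = 4,469.32 × exp(−1270/3266.7) = 4,469.32 × 0.67789 = 3,029.71 kg.

final mass ≈ 3030 kg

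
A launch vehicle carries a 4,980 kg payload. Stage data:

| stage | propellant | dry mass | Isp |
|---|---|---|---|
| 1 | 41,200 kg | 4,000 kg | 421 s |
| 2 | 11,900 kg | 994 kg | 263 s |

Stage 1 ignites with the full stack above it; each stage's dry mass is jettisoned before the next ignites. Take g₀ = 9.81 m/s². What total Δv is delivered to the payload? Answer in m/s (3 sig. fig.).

Ignition mass of stage 1 = 41,200+4,000 + 11,900+994 + 4,980 = 63,074 kg.
Stage 1: m₀ = 63,074 kg, m_f = 63,074 − 41,200 = 21,874 kg; Δv = 421×9.81×ln(2.884) = 4130.0×1.0590 ≈ 4374 m/s.
Stage 2: m₀ = 17,874 kg, m_f = 17,874 − 11,900 = 5,974 kg; Δv = 263×9.81×ln(2.992) = 2580.0×1.0959 ≈ 2828 m/s.
Total Δv = 4374 + 2828 = 7202 m/s.

Δv ≈ 7200 m/s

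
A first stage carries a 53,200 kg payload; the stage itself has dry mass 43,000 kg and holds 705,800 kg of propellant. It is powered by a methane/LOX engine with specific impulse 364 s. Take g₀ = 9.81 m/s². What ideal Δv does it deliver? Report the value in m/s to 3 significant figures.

v_e = Isp · g₀ = 364 × 9.81 = 3570.8 m/s.
m₀ = payload + dry + propellant = 53,200 + 43,000 + 705,800 = 802,000 kg.
m_f = payload + dry = 53,200 + 43,000 = 96,200 kg.
From the ideal rocket equation, Δv = v_e · ln(m₀/m_f) = 3570.8 × ln(8.337) = 3570.8 × 2.1207 ≈ 7572.6 m/s.

Δv ≈ 7570 m/s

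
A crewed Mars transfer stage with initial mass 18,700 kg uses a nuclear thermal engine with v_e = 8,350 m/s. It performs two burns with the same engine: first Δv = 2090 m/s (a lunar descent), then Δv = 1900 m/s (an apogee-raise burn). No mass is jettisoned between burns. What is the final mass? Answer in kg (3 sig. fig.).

final mass ≈ 11600 kg

After the first burn: m = 18700 × exp(−2090/8350.0) = 18700 × 0.77857 = 14,559.3 kg.
After the second burn: m = 14,559.3 × exp(−1900/8350.0) = 14,559.3 × 0.79649 = 11,596.3 kg.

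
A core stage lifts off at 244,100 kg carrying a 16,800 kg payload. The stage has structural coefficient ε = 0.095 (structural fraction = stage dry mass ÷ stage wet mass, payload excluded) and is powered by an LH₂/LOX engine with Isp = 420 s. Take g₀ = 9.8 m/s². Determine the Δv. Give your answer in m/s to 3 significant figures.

Stage wet mass = m₀ − payload = 244,100 − 16,800 = 227,300 kg.
Stage dry mass = ε × stage wet mass = 0.095 × 227,300 = 21,593.5 kg.
Burnout mass m_f = stage dry + payload = 21,593.5 + 16,800 = 38,393.5 kg.
v_e = Isp · g₀ = 420 × 9.8 = 4116.0 m/s.
Δv = v_e · ln(244,100/38,393.5) = 4116.0 × ln(6.358) = 4116.0 × 1.8497 ≈ 7613 m/s.

Δv ≈ 7610 m/s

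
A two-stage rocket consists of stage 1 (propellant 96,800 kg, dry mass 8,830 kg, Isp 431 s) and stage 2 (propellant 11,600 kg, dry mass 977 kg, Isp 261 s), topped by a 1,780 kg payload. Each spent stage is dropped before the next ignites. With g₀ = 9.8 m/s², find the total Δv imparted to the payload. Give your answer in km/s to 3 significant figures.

Δv ≈ 11.2 km/s

Ignition mass of stage 1 = 96,800+8,830 + 11,600+977 + 1,780 = 119,987 kg.
Stage 1: m₀ = 119,987 kg, m_f = 119,987 − 96,800 = 23,187 kg; Δv = 431×9.8×ln(5.175) = 4223.8×1.6438 ≈ 6943 m/s.
Stage 2: m₀ = 14,357 kg, m_f = 14,357 − 11,600 = 2,757 kg; Δv = 261×9.8×ln(5.207) = 2557.8×1.6501 ≈ 4221 m/s.
Total Δv = 6943 + 4221 = 11164 m/s.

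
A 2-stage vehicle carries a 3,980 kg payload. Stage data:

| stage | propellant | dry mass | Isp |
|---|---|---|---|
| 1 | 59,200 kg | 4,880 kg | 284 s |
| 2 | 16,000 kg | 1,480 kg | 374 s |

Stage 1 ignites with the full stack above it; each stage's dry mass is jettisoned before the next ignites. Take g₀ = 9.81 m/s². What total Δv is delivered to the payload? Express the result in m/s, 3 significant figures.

Ignition mass of stage 1 = 59,200+4,880 + 16,000+1,480 + 3,980 = 85,540 kg.
Stage 1: m₀ = 85,540 kg, m_f = 85,540 − 59,200 = 26,340 kg; Δv = 284×9.81×ln(3.248) = 2786.0×1.1779 ≈ 3282 m/s.
Stage 2: m₀ = 21,460 kg, m_f = 21,460 − 16,000 = 5,460 kg; Δv = 374×9.81×ln(3.93) = 3668.9×1.3687 ≈ 5022 m/s.
Total Δv = 3282 + 5022 = 8304 m/s.

Δv ≈ 8300 m/s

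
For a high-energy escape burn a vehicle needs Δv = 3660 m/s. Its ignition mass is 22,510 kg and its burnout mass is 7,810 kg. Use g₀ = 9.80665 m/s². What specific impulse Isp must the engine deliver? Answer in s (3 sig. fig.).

ln(m₀/m_f) = ln(22510/7810) = ln(2.882) = 1.0586.
Rocket equation: v_e = Δv / ln(m₀/m_f) = 3660 / 1.0586 = 3457.5 m/s.
Isp = v_e / g₀ = 3457.5 / 9.80665 = 352.6 s.

Isp ≈ 353 s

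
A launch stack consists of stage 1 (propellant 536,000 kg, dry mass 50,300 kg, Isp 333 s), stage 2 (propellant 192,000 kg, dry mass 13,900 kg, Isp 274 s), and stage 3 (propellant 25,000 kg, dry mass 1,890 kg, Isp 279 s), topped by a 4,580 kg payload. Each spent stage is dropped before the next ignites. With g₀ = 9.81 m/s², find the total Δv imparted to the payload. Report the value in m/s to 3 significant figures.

Δv ≈ 12200 m/s

Ignition mass of stage 1 = 536,000+50,300 + 192,000+13,900 + 25,000+1,890 + 4,580 = 823,670 kg.
Stage 1: m₀ = 823,670 kg, m_f = 823,670 − 536,000 = 287,670 kg; Δv = 333×9.81×ln(2.863) = 3266.7×1.0520 ≈ 3436 m/s.
Stage 2: m₀ = 237,370 kg, m_f = 237,370 − 192,000 = 45,370 kg; Δv = 274×9.81×ln(5.232) = 2687.9×1.6548 ≈ 4448 m/s.
Stage 3: m₀ = 31,470 kg, m_f = 31,470 − 25,000 = 6,470 kg; Δv = 279×9.81×ln(4.864) = 2737.0×1.5819 ≈ 4330 m/s.
Total Δv = 3436 + 4448 + 4330 = 12214 m/s.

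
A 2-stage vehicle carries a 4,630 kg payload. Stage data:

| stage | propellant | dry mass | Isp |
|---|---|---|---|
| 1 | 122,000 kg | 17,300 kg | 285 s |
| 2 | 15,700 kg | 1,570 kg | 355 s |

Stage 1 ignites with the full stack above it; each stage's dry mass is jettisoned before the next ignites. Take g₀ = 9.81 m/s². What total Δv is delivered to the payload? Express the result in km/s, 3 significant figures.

Δv ≈ 8.35 km/s

Ignition mass of stage 1 = 122,000+17,300 + 15,700+1,570 + 4,630 = 161,200 kg.
Stage 1: m₀ = 161,200 kg, m_f = 161,200 − 122,000 = 39,200 kg; Δv = 285×9.81×ln(4.112) = 2795.9×1.4140 ≈ 3953 m/s.
Stage 2: m₀ = 21,900 kg, m_f = 21,900 − 15,700 = 6,200 kg; Δv = 355×9.81×ln(3.532) = 3482.6×1.2619 ≈ 4395 m/s.
Total Δv = 3953 + 4395 = 8348 m/s.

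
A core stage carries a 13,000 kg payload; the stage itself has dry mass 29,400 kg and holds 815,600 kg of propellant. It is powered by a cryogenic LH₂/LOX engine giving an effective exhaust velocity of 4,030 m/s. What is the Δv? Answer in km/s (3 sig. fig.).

Δv ≈ 12.1 km/s

m₀ = payload + dry + propellant = 13,000 + 29,400 + 815,600 = 858,000 kg.
m_f = payload + dry = 13,000 + 29,400 = 42,400 kg.
Δv = v_e · ln(m₀/m_f) = 4030.0 × ln(20.24) = 4030.0 × 3.0075 ≈ 12120.0 m/s.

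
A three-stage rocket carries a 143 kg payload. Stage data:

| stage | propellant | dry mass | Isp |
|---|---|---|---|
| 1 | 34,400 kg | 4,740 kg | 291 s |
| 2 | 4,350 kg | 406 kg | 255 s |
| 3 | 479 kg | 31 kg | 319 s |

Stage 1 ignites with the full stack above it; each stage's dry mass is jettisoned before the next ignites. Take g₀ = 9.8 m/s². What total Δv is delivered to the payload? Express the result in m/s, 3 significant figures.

Ignition mass of stage 1 = 34,400+4,740 + 4,350+406 + 479+31 + 143 = 44,549 kg.
Stage 1: m₀ = 44,549 kg, m_f = 44,549 − 34,400 = 10,149 kg; Δv = 291×9.8×ln(4.389) = 2851.8×1.4792 ≈ 4218 m/s.
Stage 2: m₀ = 5,409 kg, m_f = 5,409 − 4,350 = 1,059 kg; Δv = 255×9.8×ln(5.108) = 2499.0×1.6307 ≈ 4075 m/s.
Stage 3: m₀ = 653 kg, m_f = 653 − 479 = 174 kg; Δv = 319×9.8×ln(3.753) = 3126.2×1.3225 ≈ 4134 m/s.
Total Δv = 4218 + 4075 + 4134 = 12427 m/s.

Δv ≈ 12400 m/s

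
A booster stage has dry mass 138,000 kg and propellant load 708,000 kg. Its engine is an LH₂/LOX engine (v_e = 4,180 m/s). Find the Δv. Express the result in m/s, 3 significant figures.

m₀ = m_dry + m_prop = 138,000 + 708,000 = 846,000 kg.
From the ideal rocket equation, Δv = v_e · ln(m₀/m_f) = 4180.0 × ln(6.13) = 4180.0 × 1.8133 ≈ 7579.5 m/s.

Δv ≈ 7580 m/s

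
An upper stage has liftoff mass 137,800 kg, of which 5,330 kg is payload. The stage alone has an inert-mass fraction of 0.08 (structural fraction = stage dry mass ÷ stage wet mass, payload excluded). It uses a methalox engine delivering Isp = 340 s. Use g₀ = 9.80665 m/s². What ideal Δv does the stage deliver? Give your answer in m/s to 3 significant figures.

Stage wet mass = m₀ − payload = 137,800 − 5,330 = 132,470 kg.
Stage dry mass = ε × stage wet mass = 0.08 × 132,470 = 10,597.6 kg.
Burnout mass m_f = stage dry + payload = 10,597.6 + 5,330 = 15,927.6 kg.
v_e = Isp · g₀ = 340 × 9.80665 = 3334.3 m/s.
Δv = v_e · ln(137,800/15,927.6) = 3334.3 × ln(8.652) = 3334.3 × 2.1577 ≈ 7195 m/s.

Δv ≈ 7190 m/s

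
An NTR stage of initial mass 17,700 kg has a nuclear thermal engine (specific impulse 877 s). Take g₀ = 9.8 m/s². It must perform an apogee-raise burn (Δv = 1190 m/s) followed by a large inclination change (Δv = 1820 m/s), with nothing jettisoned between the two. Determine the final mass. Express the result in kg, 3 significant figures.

final mass ≈ 12500 kg

v_e = Isp · g₀ = 877 × 9.8 = 8594.6 m/s.
After the first burn: m = 17700 × exp(−1190/8594.6) = 17700 × 0.87070 = 15,411.4 kg.
After the second burn: m = 15,411.4 × exp(−1820/8594.6) = 15,411.4 × 0.80916 = 12,470.3 kg.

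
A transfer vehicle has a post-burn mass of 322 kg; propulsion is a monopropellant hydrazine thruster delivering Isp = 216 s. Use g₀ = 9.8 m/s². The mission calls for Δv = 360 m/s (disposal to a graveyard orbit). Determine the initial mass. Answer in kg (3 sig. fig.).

v_e = Isp · g₀ = 216 × 9.8 = 2116.8 m/s.
Using Δv = v_e ln(m₀/m_f): m₀/m_f = exp(Δv / v_e) = exp(360 / 2116.8) = exp(0.1701) = 1.1854.
m₀ = m_f × 1.1854 = 322 × 1.1854 = 381.699 kg.

initial mass ≈ 382 kg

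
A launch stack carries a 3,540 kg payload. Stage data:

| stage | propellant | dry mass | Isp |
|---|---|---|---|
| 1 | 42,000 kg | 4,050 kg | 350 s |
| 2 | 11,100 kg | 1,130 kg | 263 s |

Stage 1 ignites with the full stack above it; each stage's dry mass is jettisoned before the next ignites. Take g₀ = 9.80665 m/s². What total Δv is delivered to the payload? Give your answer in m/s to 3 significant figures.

Ignition mass of stage 1 = 42,000+4,050 + 11,100+1,130 + 3,540 = 61,820 kg.
Stage 1: m₀ = 61,820 kg, m_f = 61,820 − 42,000 = 19,820 kg; Δv = 350×9.80665×ln(3.119) = 3432.3×1.1375 ≈ 3904 m/s.
Stage 2: m₀ = 15,770 kg, m_f = 15,770 − 11,100 = 4,670 kg; Δv = 263×9.80665×ln(3.377) = 2579.1×1.2170 ≈ 3139 m/s.
Total Δv = 3904 + 3139 = 7043 m/s.

Δv ≈ 7040 m/s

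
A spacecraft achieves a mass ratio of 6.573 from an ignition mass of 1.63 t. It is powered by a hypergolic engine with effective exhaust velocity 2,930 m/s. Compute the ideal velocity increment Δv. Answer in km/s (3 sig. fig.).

Using Δv = v_e ln(m₀/m_f): Δv = v_e · ln(6.573) = 2930.0 × 1.8830 ≈ 5517.1 m/s.

Δv ≈ 5.52 km/s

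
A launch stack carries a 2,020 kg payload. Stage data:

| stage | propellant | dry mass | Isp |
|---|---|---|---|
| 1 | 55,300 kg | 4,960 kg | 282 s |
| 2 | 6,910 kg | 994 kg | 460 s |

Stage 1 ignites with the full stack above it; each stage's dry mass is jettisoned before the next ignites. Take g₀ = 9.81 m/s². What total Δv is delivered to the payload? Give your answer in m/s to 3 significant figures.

Ignition mass of stage 1 = 55,300+4,960 + 6,910+994 + 2,020 = 70,184 kg.
Stage 1: m₀ = 70,184 kg, m_f = 70,184 − 55,300 = 14,884 kg; Δv = 282×9.81×ln(4.715) = 2766.4×1.5508 ≈ 4290 m/s.
Stage 2: m₀ = 9,924 kg, m_f = 9,924 − 6,910 = 3,014 kg; Δv = 460×9.81×ln(3.293) = 4512.6×1.1917 ≈ 5378 m/s.
Total Δv = 4290 + 5378 = 9668 m/s.

Δv ≈ 9670 m/s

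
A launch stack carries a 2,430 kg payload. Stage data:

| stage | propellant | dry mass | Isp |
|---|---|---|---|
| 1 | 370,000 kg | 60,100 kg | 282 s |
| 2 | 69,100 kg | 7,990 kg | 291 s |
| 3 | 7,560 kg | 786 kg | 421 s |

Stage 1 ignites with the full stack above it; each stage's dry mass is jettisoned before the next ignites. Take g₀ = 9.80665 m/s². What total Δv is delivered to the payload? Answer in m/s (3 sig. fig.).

Ignition mass of stage 1 = 370,000+60,100 + 69,100+7,990 + 7,560+786 + 2,430 = 517,966 kg.
Stage 1: m₀ = 517,966 kg, m_f = 517,966 − 370,000 = 147,966 kg; Δv = 282×9.80665×ln(3.501) = 2765.5×1.2529 ≈ 3465 m/s.
Stage 2: m₀ = 87,866 kg, m_f = 87,866 − 69,100 = 18,766 kg; Δv = 291×9.80665×ln(4.682) = 2853.7×1.5438 ≈ 4405 m/s.
Stage 3: m₀ = 10,776 kg, m_f = 10,776 − 7,560 = 3,216 kg; Δv = 421×9.80665×ln(3.351) = 4128.6×1.2092 ≈ 4992 m/s.
Total Δv = 3465 + 4405 + 4992 = 12862 m/s.

Δv ≈ 12900 m/s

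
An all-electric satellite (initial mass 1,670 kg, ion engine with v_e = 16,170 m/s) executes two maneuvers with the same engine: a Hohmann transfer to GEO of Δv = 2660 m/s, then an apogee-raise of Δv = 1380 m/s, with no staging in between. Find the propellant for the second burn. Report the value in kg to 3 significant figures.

propellant for the second burn ≈ 116 kg

After the first burn: m = 1670 × exp(−2660/16170.0) = 1670 × 0.84832 = 1,416.69 kg.
After the second burn: m = 1,416.69 × exp(−1380/16170.0) = 1,416.69 × 0.91820 = 1,300.8 kg.
Second-burn propellant = 1,416.69 − 1,300.8 = 115.89 kg.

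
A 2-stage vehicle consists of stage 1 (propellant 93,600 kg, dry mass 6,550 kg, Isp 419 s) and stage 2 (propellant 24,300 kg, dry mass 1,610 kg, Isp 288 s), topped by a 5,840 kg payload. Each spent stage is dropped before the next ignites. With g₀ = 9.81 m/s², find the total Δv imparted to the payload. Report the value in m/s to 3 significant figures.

Δv ≈ 9180 m/s

Ignition mass of stage 1 = 93,600+6,550 + 24,300+1,610 + 5,840 = 131,900 kg.
Stage 1: m₀ = 131,900 kg, m_f = 131,900 − 93,600 = 38,300 kg; Δv = 419×9.81×ln(3.444) = 4110.4×1.2366 ≈ 5083 m/s.
Stage 2: m₀ = 31,750 kg, m_f = 31,750 − 24,300 = 7,450 kg; Δv = 288×9.81×ln(4.262) = 2825.3×1.4497 ≈ 4096 m/s.
Total Δv = 5083 + 4096 = 9179 m/s.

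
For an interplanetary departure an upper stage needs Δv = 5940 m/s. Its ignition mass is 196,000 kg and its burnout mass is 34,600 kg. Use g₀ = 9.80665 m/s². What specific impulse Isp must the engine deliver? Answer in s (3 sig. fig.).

Isp ≈ 349 s

ln(m₀/m_f) = ln(196000/34600) = ln(5.665) = 1.7343.
Using Δv = v_e ln(m₀/m_f): v_e = Δv / ln(m₀/m_f) = 5940 / 1.7343 = 3425.1 m/s.
Isp = v_e / g₀ = 3425.1 / 9.80665 = 349.3 s.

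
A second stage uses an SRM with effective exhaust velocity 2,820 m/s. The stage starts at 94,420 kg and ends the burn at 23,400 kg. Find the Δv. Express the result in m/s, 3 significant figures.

Δv ≈ 3930 m/s

By the Tsiolkovsky rocket equation, Δv = v_e · ln(m₀/m_f) = 2820.0 × ln(4.035) = 2820.0 × 1.3950 ≈ 3933.9 m/s.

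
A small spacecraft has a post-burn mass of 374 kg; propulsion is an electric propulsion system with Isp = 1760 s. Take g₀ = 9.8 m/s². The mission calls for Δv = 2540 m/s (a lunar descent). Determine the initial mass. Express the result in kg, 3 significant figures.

initial mass ≈ 433 kg

v_e = Isp · g₀ = 1760 × 9.8 = 17248.0 m/s.
Rocket equation: m₀/m_f = exp(Δv / v_e) = exp(2540 / 17248.0) = exp(0.1473) = 1.1587.
m₀ = m_f × 1.1587 = 374 × 1.1587 = 433.354 kg.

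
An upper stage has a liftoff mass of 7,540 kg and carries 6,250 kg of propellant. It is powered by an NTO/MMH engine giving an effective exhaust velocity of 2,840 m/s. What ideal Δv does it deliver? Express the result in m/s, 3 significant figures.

Δv ≈ 5010 m/s

m_f = m₀ − m_prop = 7,540 − 6,250 = 1,290 kg.
Δv = v_e · ln(m₀/m_f) = 2840.0 × ln(5.845) = 2840.0 × 1.7656 ≈ 5014.2 m/s.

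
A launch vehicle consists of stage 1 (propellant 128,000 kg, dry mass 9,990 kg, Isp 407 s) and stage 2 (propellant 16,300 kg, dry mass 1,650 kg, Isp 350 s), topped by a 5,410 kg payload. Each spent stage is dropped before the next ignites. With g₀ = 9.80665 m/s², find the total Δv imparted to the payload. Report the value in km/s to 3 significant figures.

Δv ≈ 10.4 km/s

Ignition mass of stage 1 = 128,000+9,990 + 16,300+1,650 + 5,410 = 161,350 kg.
Stage 1: m₀ = 161,350 kg, m_f = 161,350 − 128,000 = 33,350 kg; Δv = 407×9.80665×ln(4.838) = 3991.3×1.5765 ≈ 6292 m/s.
Stage 2: m₀ = 23,360 kg, m_f = 23,360 − 16,300 = 7,060 kg; Δv = 350×9.80665×ln(3.309) = 3432.3×1.1966 ≈ 4107 m/s.
Total Δv = 6292 + 4107 = 10399 m/s.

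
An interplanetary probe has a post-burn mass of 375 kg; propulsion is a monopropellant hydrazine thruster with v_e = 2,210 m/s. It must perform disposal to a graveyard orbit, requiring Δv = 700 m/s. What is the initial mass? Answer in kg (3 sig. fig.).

From the ideal rocket equation, m₀/m_f = exp(Δv / v_e) = exp(700 / 2210.0) = exp(0.3167) = 1.3726.
m₀ = m_f × 1.3726 = 375 × 1.3726 = 514.725 kg.

initial mass ≈ 515 kg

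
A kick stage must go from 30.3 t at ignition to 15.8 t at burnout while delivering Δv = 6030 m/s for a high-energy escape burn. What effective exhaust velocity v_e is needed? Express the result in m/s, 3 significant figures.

ln(m₀/m_f) = ln(30300/15800) = ln(1.918) = 0.6511.
By the Tsiolkovsky rocket equation, v_e = Δv / ln(m₀/m_f) = 6030 / 0.6511 = 9260.7 m/s.

v_e ≈ 9260 m/s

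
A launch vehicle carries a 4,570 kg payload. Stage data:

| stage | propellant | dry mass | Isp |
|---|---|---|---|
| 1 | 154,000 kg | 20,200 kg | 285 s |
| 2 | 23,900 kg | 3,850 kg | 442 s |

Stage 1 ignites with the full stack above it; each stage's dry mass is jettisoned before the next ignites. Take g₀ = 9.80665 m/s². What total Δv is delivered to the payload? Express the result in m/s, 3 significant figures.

Δv ≈ 9660 m/s

Ignition mass of stage 1 = 154,000+20,200 + 23,900+3,850 + 4,570 = 206,520 kg.
Stage 1: m₀ = 206,520 kg, m_f = 206,520 − 154,000 = 52,520 kg; Δv = 285×9.80665×ln(3.932) = 2794.9×1.3692 ≈ 3827 m/s.
Stage 2: m₀ = 32,320 kg, m_f = 32,320 − 23,900 = 8,420 kg; Δv = 442×9.80665×ln(3.838) = 4334.5×1.3451 ≈ 5830 m/s.
Total Δv = 3827 + 5830 = 9657 m/s.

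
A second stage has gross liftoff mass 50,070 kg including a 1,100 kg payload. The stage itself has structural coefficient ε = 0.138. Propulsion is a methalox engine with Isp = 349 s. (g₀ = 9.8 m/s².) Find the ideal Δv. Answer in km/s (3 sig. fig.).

Stage wet mass = m₀ − payload = 50,070 − 1,100 = 48,970 kg.
Stage dry mass = ε × stage wet mass = 0.138 × 48,970 = 6,757.86 kg.
Burnout mass m_f = stage dry + payload = 6,757.86 + 1,100 = 7,857.86 kg.
v_e = Isp · g₀ = 349 × 9.8 = 3420.2 m/s.
Rocket equation: Δv = v_e · ln(50,070/7,857.86) = 3420.2 × ln(6.372) = 3420.2 × 1.8519 ≈ 6334 m/s.

Δv ≈ 6.33 km/s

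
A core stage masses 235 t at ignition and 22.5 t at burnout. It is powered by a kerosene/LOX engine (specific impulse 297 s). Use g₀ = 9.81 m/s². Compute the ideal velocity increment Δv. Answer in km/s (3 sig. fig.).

v_e = Isp · g₀ = 297 × 9.81 = 2913.6 m/s.
Rocket equation: Δv = v_e · ln(m₀/m_f) = 2913.6 × ln(10.44) = 2913.6 × 2.3461 ≈ 6835.4 m/s.

Δv ≈ 6.84 km/s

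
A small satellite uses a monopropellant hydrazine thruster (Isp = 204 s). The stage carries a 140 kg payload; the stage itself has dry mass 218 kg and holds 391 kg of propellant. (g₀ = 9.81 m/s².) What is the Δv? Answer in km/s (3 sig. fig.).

Δv ≈ 1.48 km/s

v_e = Isp · g₀ = 204 × 9.81 = 2001.2 m/s.
m₀ = payload + dry + propellant = 140 + 218 + 391 = 749 kg.
m_f = payload + dry = 140 + 218 = 358 kg.
Δv = v_e · ln(m₀/m_f) = 2001.2 × ln(2.092) = 2001.2 × 0.7382 ≈ 1477.3 m/s.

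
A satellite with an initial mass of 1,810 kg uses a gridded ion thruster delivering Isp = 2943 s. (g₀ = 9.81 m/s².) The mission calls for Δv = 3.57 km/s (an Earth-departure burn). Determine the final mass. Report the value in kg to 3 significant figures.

v_e = Isp · g₀ = 2943 × 9.81 = 28870.8 m/s.
From the ideal rocket equation, m₀/m_f = exp(Δv / v_e) = exp(3570 / 28870.8) = exp(0.1237) = 1.1316.
m_f = m₀ / 1.1316 = 1,810 / 1.1316 = 1,599.51 kg.

final mass ≈ 1600 kg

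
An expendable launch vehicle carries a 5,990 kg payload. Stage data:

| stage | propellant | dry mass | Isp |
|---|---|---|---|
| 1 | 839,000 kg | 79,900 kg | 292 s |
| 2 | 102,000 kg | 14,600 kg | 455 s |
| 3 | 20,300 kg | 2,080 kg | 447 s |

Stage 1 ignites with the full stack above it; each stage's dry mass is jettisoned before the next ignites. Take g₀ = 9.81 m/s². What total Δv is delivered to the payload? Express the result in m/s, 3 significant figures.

Δv ≈ 15400 m/s

Ignition mass of stage 1 = 839,000+79,900 + 102,000+14,600 + 20,300+2,080 + 5,990 = 1,063,870 kg.
Stage 1: m₀ = 1,063,870 kg, m_f = 1,063,870 − 839,000 = 224,870 kg; Δv = 292×9.81×ln(4.731) = 2864.5×1.5541 ≈ 4452 m/s.
Stage 2: m₀ = 144,970 kg, m_f = 144,970 − 102,000 = 42,970 kg; Δv = 455×9.81×ln(3.374) = 4463.6×1.2160 ≈ 5428 m/s.
Stage 3: m₀ = 28,370 kg, m_f = 28,370 − 20,300 = 8,070 kg; Δv = 447×9.81×ln(3.515) = 4385.1×1.2572 ≈ 5513 m/s.
Total Δv = 4452 + 5428 + 5513 = 15393 m/s.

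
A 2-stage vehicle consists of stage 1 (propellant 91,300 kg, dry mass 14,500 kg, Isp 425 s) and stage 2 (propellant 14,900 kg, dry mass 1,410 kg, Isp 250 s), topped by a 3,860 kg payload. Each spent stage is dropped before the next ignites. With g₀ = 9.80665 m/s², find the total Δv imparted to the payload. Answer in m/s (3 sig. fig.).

Δv ≈ 8670 m/s

Ignition mass of stage 1 = 91,300+14,500 + 14,900+1,410 + 3,860 = 125,970 kg.
Stage 1: m₀ = 125,970 kg, m_f = 125,970 − 91,300 = 34,670 kg; Δv = 425×9.80665×ln(3.633) = 4167.8×1.2902 ≈ 5377 m/s.
Stage 2: m₀ = 20,170 kg, m_f = 20,170 − 14,900 = 5,270 kg; Δv = 250×9.80665×ln(3.827) = 2451.7×1.3422 ≈ 3291 m/s.
Total Δv = 5377 + 3291 = 8668 m/s.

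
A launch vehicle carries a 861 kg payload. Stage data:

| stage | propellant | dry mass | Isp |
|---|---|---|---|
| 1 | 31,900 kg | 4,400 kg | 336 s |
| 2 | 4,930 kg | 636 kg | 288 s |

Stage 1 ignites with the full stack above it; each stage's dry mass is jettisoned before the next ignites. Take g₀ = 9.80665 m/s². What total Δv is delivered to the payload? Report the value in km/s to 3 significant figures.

Ignition mass of stage 1 = 31,900+4,400 + 4,930+636 + 861 = 42,727 kg.
Stage 1: m₀ = 42,727 kg, m_f = 42,727 − 31,900 = 10,827 kg; Δv = 336×9.80665×ln(3.946) = 3295.0×1.3728 ≈ 4523 m/s.
Stage 2: m₀ = 6,427 kg, m_f = 6,427 − 4,930 = 1,497 kg; Δv = 288×9.80665×ln(4.293) = 2824.3×1.4570 ≈ 4115 m/s.
Total Δv = 4523 + 4115 = 8638 m/s.

Δv ≈ 8.64 km/s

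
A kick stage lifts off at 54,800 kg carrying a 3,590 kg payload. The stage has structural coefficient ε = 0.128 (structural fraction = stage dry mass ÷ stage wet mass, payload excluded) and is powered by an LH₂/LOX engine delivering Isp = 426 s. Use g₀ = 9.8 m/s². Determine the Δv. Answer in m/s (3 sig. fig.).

Δv ≈ 7040 m/s

Stage wet mass = m₀ − payload = 54,800 − 3,590 = 51,210 kg.
Stage dry mass = ε × stage wet mass = 0.128 × 51,210 = 6,554.88 kg.
Burnout mass m_f = stage dry + payload = 6,554.88 + 3,590 = 10,144.88 kg.
v_e = Isp · g₀ = 426 × 9.8 = 4174.8 m/s.
Using Δv = v_e ln(m₀/m_f): Δv = v_e · ln(54,800/10,144.88) = 4174.8 × ln(5.402) = 4174.8 × 1.6867 ≈ 7042 m/s.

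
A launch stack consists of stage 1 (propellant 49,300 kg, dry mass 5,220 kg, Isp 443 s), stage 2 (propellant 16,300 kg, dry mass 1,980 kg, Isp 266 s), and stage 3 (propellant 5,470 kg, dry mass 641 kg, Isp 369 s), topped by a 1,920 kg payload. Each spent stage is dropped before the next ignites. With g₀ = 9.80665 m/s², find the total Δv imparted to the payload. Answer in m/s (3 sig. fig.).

Δv ≈ 10700 m/s

Ignition mass of stage 1 = 49,300+5,220 + 16,300+1,980 + 5,470+641 + 1,920 = 80,831 kg.
Stage 1: m₀ = 80,831 kg, m_f = 80,831 − 49,300 = 31,531 kg; Δv = 443×9.80665×ln(2.564) = 4344.3×0.9414 ≈ 4090 m/s.
Stage 2: m₀ = 26,311 kg, m_f = 26,311 − 16,300 = 10,011 kg; Δv = 266×9.80665×ln(2.628) = 2608.6×0.9663 ≈ 2521 m/s.
Stage 3: m₀ = 8,031 kg, m_f = 8,031 − 5,470 = 2,561 kg; Δv = 369×9.80665×ln(3.136) = 3618.7×1.1429 ≈ 4136 m/s.
Total Δv = 4090 + 2521 + 4136 = 10747 m/s.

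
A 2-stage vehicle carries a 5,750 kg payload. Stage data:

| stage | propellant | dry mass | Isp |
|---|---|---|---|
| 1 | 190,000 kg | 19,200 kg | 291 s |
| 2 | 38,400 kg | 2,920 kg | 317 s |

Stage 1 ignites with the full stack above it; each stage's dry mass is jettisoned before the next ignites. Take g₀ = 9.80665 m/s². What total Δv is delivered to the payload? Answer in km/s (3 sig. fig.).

Δv ≈ 9.12 km/s

Ignition mass of stage 1 = 190,000+19,200 + 38,400+2,920 + 5,750 = 256,270 kg.
Stage 1: m₀ = 256,270 kg, m_f = 256,270 − 190,000 = 66,270 kg; Δv = 291×9.80665×ln(3.867) = 2853.7×1.3525 ≈ 3860 m/s.
Stage 2: m₀ = 47,070 kg, m_f = 47,070 − 38,400 = 8,670 kg; Δv = 317×9.80665×ln(5.429) = 3108.7×1.6918 ≈ 5259 m/s.
Total Δv = 3860 + 5259 = 9119 m/s.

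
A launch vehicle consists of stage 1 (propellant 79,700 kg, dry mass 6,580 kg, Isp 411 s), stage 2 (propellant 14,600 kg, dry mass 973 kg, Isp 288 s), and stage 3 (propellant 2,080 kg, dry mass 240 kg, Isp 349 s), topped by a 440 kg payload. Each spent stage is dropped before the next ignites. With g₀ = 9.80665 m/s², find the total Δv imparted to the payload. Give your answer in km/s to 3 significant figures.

Ignition mass of stage 1 = 79,700+6,580 + 14,600+973 + 2,080+240 + 440 = 104,613 kg.
Stage 1: m₀ = 104,613 kg, m_f = 104,613 − 79,700 = 24,913 kg; Δv = 411×9.80665×ln(4.199) = 4030.5×1.4349 ≈ 5783 m/s.
Stage 2: m₀ = 18,333 kg, m_f = 18,333 − 14,600 = 3,733 kg; Δv = 288×9.80665×ln(4.911) = 2824.3×1.5915 ≈ 4495 m/s.
Stage 3: m₀ = 2,760 kg, m_f = 2,760 − 2,080 = 680 kg; Δv = 349×9.80665×ln(4.059) = 3422.5×1.4009 ≈ 4795 m/s.
Total Δv = 5783 + 4495 + 4795 = 15073 m/s.

Δv ≈ 15.1 km/s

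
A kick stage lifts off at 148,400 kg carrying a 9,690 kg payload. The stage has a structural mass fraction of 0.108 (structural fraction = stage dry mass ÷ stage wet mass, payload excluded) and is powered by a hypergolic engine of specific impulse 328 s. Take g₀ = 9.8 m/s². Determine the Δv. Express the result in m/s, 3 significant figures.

Δv ≈ 5770 m/s

Stage wet mass = m₀ − payload = 148,400 − 9,690 = 138,710 kg.
Stage dry mass = ε × stage wet mass = 0.108 × 138,710 = 14,980.7 kg.
Burnout mass m_f = stage dry + payload = 14,980.7 + 9,690 = 24,670.7 kg.
v_e = Isp · g₀ = 328 × 9.8 = 3214.4 m/s.
Δv = v_e · ln(148,400/24,670.7) = 3214.4 × ln(6.015) = 3214.4 × 1.7943 ≈ 5768 m/s.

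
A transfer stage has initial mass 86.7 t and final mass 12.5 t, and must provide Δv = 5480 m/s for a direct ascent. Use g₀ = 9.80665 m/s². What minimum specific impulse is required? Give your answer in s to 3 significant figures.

Isp ≈ 289 s

ln(m₀/m_f) = ln(86700/12500) = ln(6.936) = 1.9367.
v_e = Δv / ln(m₀/m_f) = 5480 / 1.9367 = 2829.5 m/s.
Isp = v_e / g₀ = 2829.5 / 9.80665 = 288.5 s.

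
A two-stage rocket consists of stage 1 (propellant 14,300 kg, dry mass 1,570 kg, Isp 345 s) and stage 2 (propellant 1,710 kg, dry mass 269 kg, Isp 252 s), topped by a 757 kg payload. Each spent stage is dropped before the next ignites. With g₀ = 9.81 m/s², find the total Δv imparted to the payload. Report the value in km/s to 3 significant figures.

Δv ≈ 7.38 km/s

Ignition mass of stage 1 = 14,300+1,570 + 1,710+269 + 757 = 18,606 kg.
Stage 1: m₀ = 18,606 kg, m_f = 18,606 − 14,300 = 4,306 kg; Δv = 345×9.81×ln(4.321) = 3384.5×1.4635 ≈ 4953 m/s.
Stage 2: m₀ = 2,736 kg, m_f = 2,736 − 1,710 = 1,026 kg; Δv = 252×9.81×ln(2.667) = 2472.1×0.9808 ≈ 2425 m/s.
Total Δv = 4953 + 2425 = 7378 m/s.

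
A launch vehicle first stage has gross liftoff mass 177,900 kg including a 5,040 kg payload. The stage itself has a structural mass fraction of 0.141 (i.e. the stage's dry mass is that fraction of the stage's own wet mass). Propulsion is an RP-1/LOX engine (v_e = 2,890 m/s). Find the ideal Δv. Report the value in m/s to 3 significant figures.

Stage wet mass = m₀ − payload = 177,900 − 5,040 = 172,860 kg.
Stage dry mass = ε × stage wet mass = 0.141 × 172,860 = 24,373.3 kg.
Burnout mass m_f = stage dry + payload = 24,373.3 + 5,040 = 29,413.3 kg.
Δv = v_e · ln(177,900/29,413.3) = 2890.0 × ln(6.048) = 2890.0 × 1.7998 ≈ 5201 m/s.

Δv ≈ 5200 m/s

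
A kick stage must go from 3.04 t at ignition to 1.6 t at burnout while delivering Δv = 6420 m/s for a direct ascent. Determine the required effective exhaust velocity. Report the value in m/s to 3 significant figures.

ln(m₀/m_f) = ln(3040/1600) = ln(1.9) = 0.6419.
Using Δv = v_e ln(m₀/m_f): v_e = Δv / ln(m₀/m_f) = 6420 / 0.6419 = 10002.3 m/s.

v_e ≈ 10000 m/s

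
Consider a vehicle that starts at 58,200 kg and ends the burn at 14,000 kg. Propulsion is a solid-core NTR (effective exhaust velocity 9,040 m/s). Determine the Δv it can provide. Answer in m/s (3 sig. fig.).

Δv ≈ 12900 m/s

From the ideal rocket equation, Δv = v_e · ln(m₀/m_f) = 9040.0 × ln(4.157) = 9040.0 × 1.4248 ≈ 12880.4 m/s.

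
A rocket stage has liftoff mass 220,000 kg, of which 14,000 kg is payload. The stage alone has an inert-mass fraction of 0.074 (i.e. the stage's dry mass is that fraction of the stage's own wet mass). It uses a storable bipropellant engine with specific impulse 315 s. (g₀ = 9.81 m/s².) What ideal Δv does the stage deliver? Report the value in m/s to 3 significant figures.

Δv ≈ 6240 m/s

Stage wet mass = m₀ − payload = 220,000 − 14,000 = 206,000 kg.
Stage dry mass = ε × stage wet mass = 0.074 × 206,000 = 15,244 kg.
Burnout mass m_f = stage dry + payload = 15,244 + 14,000 = 29,244 kg.
v_e = Isp · g₀ = 315 × 9.81 = 3090.2 m/s.
By the Tsiolkovsky rocket equation, Δv = v_e · ln(220,000/29,244) = 3090.2 × ln(7.523) = 3090.2 × 2.0180 ≈ 6236 m/s.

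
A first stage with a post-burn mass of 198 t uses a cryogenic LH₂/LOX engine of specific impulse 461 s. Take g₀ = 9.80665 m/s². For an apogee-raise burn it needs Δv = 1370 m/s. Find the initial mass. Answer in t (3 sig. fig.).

v_e = Isp · g₀ = 461 × 9.80665 = 4520.9 m/s.
Rocket equation: m₀/m_f = exp(Δv / v_e) = exp(1370 / 4520.9) = exp(0.3030) = 1.3540.
m₀ = m_f × 1.3540 = 198 × 1.3540 = 268.092 t.

initial mass ≈ 268 t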